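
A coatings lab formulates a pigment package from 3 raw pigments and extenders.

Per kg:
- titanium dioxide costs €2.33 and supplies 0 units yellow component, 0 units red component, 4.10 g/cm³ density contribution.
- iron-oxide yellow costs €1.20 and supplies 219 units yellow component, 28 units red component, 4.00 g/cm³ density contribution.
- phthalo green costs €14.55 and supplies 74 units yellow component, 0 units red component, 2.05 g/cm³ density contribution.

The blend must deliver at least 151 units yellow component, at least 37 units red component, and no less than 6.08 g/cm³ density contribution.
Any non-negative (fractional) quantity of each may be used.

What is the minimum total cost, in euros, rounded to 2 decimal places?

This is a linear program. Let x1 = kg of titanium dioxide, x2 = kg of iron-oxide yellow, x3 = kg of phthalo green.
Minimize 2.33x1 + 1.2x2 + 14.55x3 with:
  219x2 + 74x3 ≥ 151   (yellow component)
  28x2 ≥ 37   (red component)
  4.1x1 + 4x2 + 2.05x3 ≥ 6.08   (density contribution)
  x1, x2, x3 ≥ 0.
The optimal basis is {iron-oxide yellow}; titanium dioxide, phthalo green drop out. Binding constraint: density contribution.
So iron-oxide yellow = 1.52 kg.
Hence cost = 1.2·1.52 = €1.8240.

€1.82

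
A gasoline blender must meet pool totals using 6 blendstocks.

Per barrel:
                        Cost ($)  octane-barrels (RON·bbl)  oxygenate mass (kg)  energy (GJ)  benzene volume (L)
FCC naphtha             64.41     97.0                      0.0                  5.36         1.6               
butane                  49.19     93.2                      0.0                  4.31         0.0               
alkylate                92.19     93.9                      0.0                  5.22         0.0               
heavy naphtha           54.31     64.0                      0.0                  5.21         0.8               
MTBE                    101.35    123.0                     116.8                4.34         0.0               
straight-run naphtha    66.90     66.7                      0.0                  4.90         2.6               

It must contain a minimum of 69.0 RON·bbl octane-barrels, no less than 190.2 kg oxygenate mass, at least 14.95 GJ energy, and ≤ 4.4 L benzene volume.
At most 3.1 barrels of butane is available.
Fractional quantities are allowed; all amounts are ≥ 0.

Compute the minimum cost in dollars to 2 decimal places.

Treat it as an LP. Let x1 = barrels of FCC naphtha, x2 = barrels of butane, x3 = barrels of alkylate, x4 = barrels of heavy naphtha, x5 = barrels of MTBE, x6 = barrels of straight-run naphtha.
Minimise 64.41x1 + 49.19x2 + 92.19x3 + 54.31x4 + 101.35x5 + 66.9x6 subject to:
  97x1 + 93.2x2 + 93.9x3 + 64x4 + 123x5 + 66.7x6 ≥ 69   (octane-barrels)
  116.8x5 ≥ 190.2   (oxygenate mass)
  5.36x1 + 4.31x2 + 5.22x3 + 5.21x4 + 4.34x5 + 4.9x6 ≥ 14.95   (energy)
  1.6x1 + 0.8x4 + 2.6x6 ≤ 4.4   (benzene volume)
  x2 ≤ 3.1
  x1, x2, x3, x4, x5, x6 ≥ 0.
The cheapest feasible vertex uses only heavy naphtha, MTBE; FCC naphtha, butane, alkylate, straight-run naphtha are not used. Binding constraints: oxygenate mass and energy.
Optimal quantities: heavy naphtha = 1.513 barrels, MTBE = 1.6284 barrels.
Objective = 54.31·1.513 + 101.35·1.6284 = 247.2094.

$247.21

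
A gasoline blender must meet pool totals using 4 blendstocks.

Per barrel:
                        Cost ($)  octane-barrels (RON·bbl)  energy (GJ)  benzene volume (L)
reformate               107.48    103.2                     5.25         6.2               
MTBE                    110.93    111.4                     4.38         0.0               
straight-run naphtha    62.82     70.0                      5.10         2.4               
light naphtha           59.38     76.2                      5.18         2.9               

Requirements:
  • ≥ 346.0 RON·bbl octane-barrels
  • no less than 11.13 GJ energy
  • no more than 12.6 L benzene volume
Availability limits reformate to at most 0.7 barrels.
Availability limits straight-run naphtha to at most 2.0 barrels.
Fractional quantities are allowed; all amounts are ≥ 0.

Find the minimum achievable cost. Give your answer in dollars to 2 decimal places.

$272.86

This is a linear program. Let x1 = barrels of reformate, x2 = barrels of MTBE, x3 = barrels of straight-run naphtha, x4 = barrels of light naphtha.
min 107.48x1 + 110.93x2 + 62.82x3 + 59.38x4 subject to:
  103.2x1 + 111.4x2 + 70x3 + 76.2x4 ≥ 346   (octane-barrels)
  5.25x1 + 4.38x2 + 5.1x3 + 5.18x4 ≥ 11.13   (energy)
  6.2x1 + 2.4x3 + 2.9x4 ≤ 12.6   (benzene volume)
  x1 ≤ 0.7
  x3 ≤ 2
  x1, x2, x3, x4 ≥ 0.
At the optimum only MTBE, light naphtha are positive (reformate, straight-run naphtha = 0). Binding constraints: octane-barrels and benzene volume.
Solving gives x2 = 0.13397, x4 = 4.3448.
Hence cost = 110.93·0.13397 + 59.38·4.3448 = $272.8555.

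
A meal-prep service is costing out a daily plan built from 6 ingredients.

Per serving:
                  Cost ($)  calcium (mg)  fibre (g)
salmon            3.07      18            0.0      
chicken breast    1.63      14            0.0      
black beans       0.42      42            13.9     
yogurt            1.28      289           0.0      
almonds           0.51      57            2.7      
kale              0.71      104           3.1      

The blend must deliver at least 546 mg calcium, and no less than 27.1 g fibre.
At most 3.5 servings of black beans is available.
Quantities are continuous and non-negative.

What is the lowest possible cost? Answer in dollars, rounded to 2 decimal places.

$2.87

Set it up as a linear program. Let x1 = servings of salmon, x2 = servings of chicken breast, x3 = servings of black beans, x4 = servings of yogurt, x5 = servings of almonds, x6 = servings of kale.
min 3.07x1 + 1.63x2 + 0.42x3 + 1.28x4 + 0.51x5 + 0.71x6 subject to:
  18x1 + 14x2 + 42x3 + 289x4 + 57x5 + 104x6 ≥ 546   (calcium)
  13.9x3 + 2.7x5 + 3.1x6 ≥ 27.1   (fibre)
  x3 ≤ 3.5
  x1, x2, x3, x4, x5, x6 ≥ 0.
The minimum-cost mix takes nothing from salmon, chicken breast, almonds, kale — only black beans, yogurt. The calcium and fibre requirements are met with equality.
Optimal quantities: black beans = 1.95 servings, yogurt = 1.606 servings.
Cost = 0.42·1.95 + 1.28·1.606 = 2.8747.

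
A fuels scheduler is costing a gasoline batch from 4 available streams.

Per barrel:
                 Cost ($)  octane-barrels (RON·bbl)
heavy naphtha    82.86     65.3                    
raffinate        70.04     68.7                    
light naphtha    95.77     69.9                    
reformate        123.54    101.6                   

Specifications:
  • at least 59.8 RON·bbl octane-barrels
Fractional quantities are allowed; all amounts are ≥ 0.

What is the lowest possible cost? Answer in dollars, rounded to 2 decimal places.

Set it up as a linear program. Let x1 = barrels of heavy naphtha, x2 = barrels of raffinate, x3 = barrels of light naphtha, x4 = barrels of reformate.
Minimize 82.86x1 + 70.04x2 + 95.77x3 + 123.54x4 subject to:
  65.3x1 + 68.7x2 + 69.9x3 + 101.6x4 ≥ 59.8   (octane-barrels)
  x1, x2, x3, x4 ≥ 0.
The optimal basis is {raffinate}; heavy naphtha, light naphtha, reformate drop out. The octane-barrels requirement is met with equality.
Optimal quantities: raffinate = 0.8705 barrels.
Hence cost = 70.04·0.8705 = $60.9698.

$60.97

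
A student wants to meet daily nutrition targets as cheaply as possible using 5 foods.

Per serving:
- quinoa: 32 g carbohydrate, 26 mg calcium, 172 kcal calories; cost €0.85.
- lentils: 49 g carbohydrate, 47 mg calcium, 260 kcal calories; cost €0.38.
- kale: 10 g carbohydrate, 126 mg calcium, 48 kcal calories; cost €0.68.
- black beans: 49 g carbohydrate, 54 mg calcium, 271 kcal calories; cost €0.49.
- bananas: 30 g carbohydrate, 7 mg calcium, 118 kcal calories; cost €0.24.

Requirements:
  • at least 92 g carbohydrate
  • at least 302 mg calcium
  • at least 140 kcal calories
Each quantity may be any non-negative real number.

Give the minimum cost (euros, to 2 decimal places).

Set it up as a linear program. Let x1 = servings of quinoa, x2 = servings of lentils, x3 = servings of kale, x4 = servings of black beans, x5 = servings of bananas.
Minimize 0.85x1 + 0.38x2 + 0.68x3 + 0.49x4 + 0.24x5 with:
  32x1 + 49x2 + 10x3 + 49x4 + 30x5 ≥ 92   (carbohydrate)
  26x1 + 47x2 + 126x3 + 54x4 + 7x5 ≥ 302   (calcium)
  172x1 + 260x2 + 48x3 + 271x4 + 118x5 ≥ 140   (calories)
  x1, x2, x3, x4, x5 ≥ 0.
The cheapest feasible vertex uses only lentils, kale; quinoa, black beans, bananas are not used. Binding constraints: carbohydrate and calcium.
So lentils = 1.503 servings, kale = 1.836 servings.
Total cost: 0.38·1.503 + 0.68·1.836 = 1.8196.

€1.82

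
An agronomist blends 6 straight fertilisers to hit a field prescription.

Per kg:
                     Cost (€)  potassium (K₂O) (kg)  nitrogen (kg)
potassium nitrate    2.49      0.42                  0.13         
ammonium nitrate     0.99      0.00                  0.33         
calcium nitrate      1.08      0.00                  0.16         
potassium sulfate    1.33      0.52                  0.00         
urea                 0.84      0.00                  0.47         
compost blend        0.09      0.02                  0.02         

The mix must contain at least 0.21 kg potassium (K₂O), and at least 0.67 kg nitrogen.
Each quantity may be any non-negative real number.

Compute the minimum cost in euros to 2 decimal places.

Set it up as a linear program. Let x1 = kg of potassium nitrate, x2 = kg of ammonium nitrate, x3 = kg of calcium nitrate, x4 = kg of potassium sulfate, x5 = kg of urea, x6 = kg of compost blend.
Minimise 2.49x1 + 0.99x2 + 1.08x3 + 1.33x4 + 0.84x5 + 0.09x6 with:
  0.42x1 + 0.52x4 + 0.02x6 ≥ 0.21   (potassium (K₂O))
  0.13x1 + 0.33x2 + 0.16x3 + 0.47x5 + 0.02x6 ≥ 0.67   (nitrogen)
  x1, x2, x3, x4, x5, x6 ≥ 0.
The minimum-cost mix takes nothing from potassium nitrate, ammonium nitrate, calcium nitrate, compost blend — only potassium sulfate, urea. Binding constraints: potassium (K₂O) and nitrogen.
That vertex is x4 = 0.4038, x5 = 1.426.
Objective = 1.33·0.4038 + 0.84·1.426 = 1.7349.

€1.73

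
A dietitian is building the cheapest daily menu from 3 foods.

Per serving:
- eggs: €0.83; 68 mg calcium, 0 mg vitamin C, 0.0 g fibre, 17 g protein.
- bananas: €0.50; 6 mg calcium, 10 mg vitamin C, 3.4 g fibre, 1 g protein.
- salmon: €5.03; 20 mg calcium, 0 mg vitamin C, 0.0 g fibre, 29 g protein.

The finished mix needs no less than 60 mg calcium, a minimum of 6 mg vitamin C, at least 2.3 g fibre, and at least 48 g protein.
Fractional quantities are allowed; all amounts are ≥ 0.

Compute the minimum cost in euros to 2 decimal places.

This is a linear program. Let x1 = servings of eggs, x2 = servings of bananas, x3 = servings of salmon.
Minimize 0.83x1 + 0.5x2 + 5.03x3 with:
  68x1 + 6x2 + 20x3 ≥ 60   (calcium)
  10x2 ≥ 6   (vitamin C)
  3.4x2 ≥ 2.3   (fibre)
  17x1 + 1x2 + 29x3 ≥ 48   (protein)
  x1, x2, x3 ≥ 0.
At the optimum only eggs, bananas are positive (salmon = 0). Binding constraints: fibre and protein.
That vertex is x1 = 2.784, x2 = 0.6765.
Objective = 0.83·2.784 + 0.5·0.6765 = 2.6490.

€2.65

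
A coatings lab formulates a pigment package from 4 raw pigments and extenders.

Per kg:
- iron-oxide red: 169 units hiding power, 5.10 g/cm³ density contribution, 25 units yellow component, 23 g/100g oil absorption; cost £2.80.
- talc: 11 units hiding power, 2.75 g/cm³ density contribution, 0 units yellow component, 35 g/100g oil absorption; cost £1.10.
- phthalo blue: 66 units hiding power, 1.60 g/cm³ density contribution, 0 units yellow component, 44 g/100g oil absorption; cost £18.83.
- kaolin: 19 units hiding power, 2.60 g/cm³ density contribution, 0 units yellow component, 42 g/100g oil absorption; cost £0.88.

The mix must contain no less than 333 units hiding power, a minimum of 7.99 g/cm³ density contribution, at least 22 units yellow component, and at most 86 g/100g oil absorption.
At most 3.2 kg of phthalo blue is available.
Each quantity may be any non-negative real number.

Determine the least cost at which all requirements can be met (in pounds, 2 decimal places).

£5.52

Treat it as an LP. Let x1 = kg of iron-oxide red, x2 = kg of talc, x3 = kg of phthalo blue, x4 = kg of kaolin.
min 2.8x1 + 1.1x2 + 18.83x3 + 0.88x4 subject to:
  169x1 + 11x2 + 66x3 + 19x4 ≥ 333   (hiding power)
  5.1x1 + 2.75x2 + 1.6x3 + 2.6x4 ≥ 7.99   (density contribution)
  25x1 ≥ 22   (yellow component)
  23x1 + 35x2 + 44x3 + 42x4 ≤ 86   (oil absorption)
  x3 ≤ 3.2
  x1, x2, x3, x4 ≥ 0.
At the optimum only iron-oxide red is positive (talc, phthalo blue, kaolin = 0). The hiding power requirement is met with equality.
So iron-oxide red = 1.97 kg.
Cost = 2.8·1.97 = 5.5160.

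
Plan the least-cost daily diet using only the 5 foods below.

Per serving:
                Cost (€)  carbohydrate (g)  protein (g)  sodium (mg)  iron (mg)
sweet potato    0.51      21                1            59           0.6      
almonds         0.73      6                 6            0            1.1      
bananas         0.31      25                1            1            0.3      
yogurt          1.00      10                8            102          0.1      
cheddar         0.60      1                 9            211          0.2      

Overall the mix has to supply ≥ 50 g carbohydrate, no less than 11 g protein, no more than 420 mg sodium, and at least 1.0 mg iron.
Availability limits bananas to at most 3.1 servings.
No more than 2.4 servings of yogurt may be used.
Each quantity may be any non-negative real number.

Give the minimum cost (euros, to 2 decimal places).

€1.27

Let x1 = servings of sweet potato, x2 = servings of almonds, x3 = servings of bananas, x4 = servings of yogurt, x5 = servings of cheddar.
Minimize 0.51x1 + 0.73x2 + 0.31x3 + 1x4 + 0.6x5 subject to:
  21x1 + 6x2 + 25x3 + 10x4 + 1x5 ≥ 50   (carbohydrate)
  1x1 + 6x2 + 1x3 + 8x4 + 9x5 ≥ 11   (protein)
  59x1 + 1x3 + 102x4 + 211x5 ≤ 420   (sodium)
  0.6x1 + 1.1x2 + 0.3x3 + 0.1x4 + 0.2x5 ≥ 1   (iron)
  x3 ≤ 3.1
  x4 ≤ 2.4
  x1, x2, x3, x4, x5 ≥ 0.
The optimal basis is {almonds, bananas, cheddar}; sweet potato, yogurt drop out. The carbohydrate, protein, iron requirements are met with equality.
Optimal quantities: almonds = 0.2328 servings, bananas = 1.91 servings, cheddar = 0.8548 servings.
Cost = 0.73·0.2328 + 0.31·1.91 + 0.6·0.8548 = 1.2749.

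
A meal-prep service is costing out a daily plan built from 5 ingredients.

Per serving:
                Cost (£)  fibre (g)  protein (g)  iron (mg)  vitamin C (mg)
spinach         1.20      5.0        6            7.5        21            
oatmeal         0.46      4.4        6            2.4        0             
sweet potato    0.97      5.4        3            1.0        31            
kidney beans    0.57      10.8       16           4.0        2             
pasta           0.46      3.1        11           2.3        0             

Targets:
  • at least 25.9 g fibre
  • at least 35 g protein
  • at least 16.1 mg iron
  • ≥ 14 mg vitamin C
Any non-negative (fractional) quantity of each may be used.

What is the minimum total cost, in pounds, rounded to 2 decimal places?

£2.34

This is a linear program. Let x1 = servings of spinach, x2 = servings of oatmeal, x3 = servings of sweet potato, x4 = servings of kidney beans, x5 = servings of pasta.
Minimize 1.2x1 + 0.46x2 + 0.97x3 + 0.57x4 + 0.46x5 subject to:
  5x1 + 4.4x2 + 5.4x3 + 10.8x4 + 3.1x5 ≥ 25.9   (fibre)
  6x1 + 6x2 + 3x3 + 16x4 + 11x5 ≥ 35   (protein)
  7.5x1 + 2.4x2 + 1x3 + 4x4 + 2.3x5 ≥ 16.1   (iron)
  21x1 + 31x3 + 2x4 ≥ 14   (vitamin C)
  x1, x2, x3, x4, x5 ≥ 0.
The minimum-cost mix takes nothing from oatmeal, sweet potato, pasta — only spinach, kidney beans. The iron and vitamin C requirements are met with equality.
So spinach = 0.3449 servings, kidney beans = 3.378 servings.
Total cost: 1.2·0.3449 + 0.57·3.378 = 2.3393.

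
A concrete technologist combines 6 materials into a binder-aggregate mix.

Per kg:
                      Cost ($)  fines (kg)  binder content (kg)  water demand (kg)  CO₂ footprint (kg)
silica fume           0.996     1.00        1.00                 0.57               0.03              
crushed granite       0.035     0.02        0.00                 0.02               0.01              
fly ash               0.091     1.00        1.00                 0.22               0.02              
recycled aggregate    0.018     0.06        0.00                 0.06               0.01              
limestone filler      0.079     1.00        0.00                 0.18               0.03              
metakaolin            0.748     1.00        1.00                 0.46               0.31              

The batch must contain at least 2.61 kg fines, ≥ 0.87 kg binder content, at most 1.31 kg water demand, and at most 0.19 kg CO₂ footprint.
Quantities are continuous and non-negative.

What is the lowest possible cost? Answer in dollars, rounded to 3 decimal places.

$0.217

Set it up as a linear program. Let x1 = kg of silica fume, x2 = kg of crushed granite, x3 = kg of fly ash, x4 = kg of recycled aggregate, x5 = kg of limestone filler, x6 = kg of metakaolin.
Minimize 0.996x1 + 0.035x2 + 0.091x3 + 0.018x4 + 0.079x5 + 0.748x6 with:
  1x1 + 0.02x2 + 1x3 + 0.06x4 + 1x5 + 1x6 ≥ 2.61   (fines)
  1x1 + 1x3 + 1x6 ≥ 0.87   (binder content)
  0.57x1 + 0.02x2 + 0.22x3 + 0.06x4 + 0.18x5 + 0.46x6 ≤ 1.31   (water demand)
  0.03x1 + 0.01x2 + 0.02x3 + 0.01x4 + 0.03x5 + 0.31x6 ≤ 0.19   (CO₂ footprint)
  x1, x2, x3, x4, x5, x6 ≥ 0.
The cheapest feasible vertex uses only fly ash, limestone filler; silica fume, crushed granite, recycled aggregate, metakaolin are not used. There the fines and binder content constraints are tight.
That vertex is x3 = 0.87, x5 = 1.74.
Objective = 0.091·0.87 + 0.079·1.74 = 0.21663.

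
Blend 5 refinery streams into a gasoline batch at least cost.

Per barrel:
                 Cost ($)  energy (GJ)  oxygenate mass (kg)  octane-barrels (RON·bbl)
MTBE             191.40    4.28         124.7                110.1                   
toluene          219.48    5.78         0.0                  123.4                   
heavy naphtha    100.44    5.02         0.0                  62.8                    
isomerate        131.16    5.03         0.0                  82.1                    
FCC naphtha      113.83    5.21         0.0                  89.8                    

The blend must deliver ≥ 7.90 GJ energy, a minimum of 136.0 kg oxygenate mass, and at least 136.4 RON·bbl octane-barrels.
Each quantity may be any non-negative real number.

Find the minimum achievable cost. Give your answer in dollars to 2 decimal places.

This is a linear program. Let x1 = barrels of MTBE, x2 = barrels of toluene, x3 = barrels of heavy naphtha, x4 = barrels of isomerate, x5 = barrels of FCC naphtha.
Minimise 191.4x1 + 219.48x2 + 100.44x3 + 131.16x4 + 113.83x5 with:
  4.28x1 + 5.78x2 + 5.02x3 + 5.03x4 + 5.21x5 ≥ 7.9   (energy)
  124.7x1 ≥ 136   (oxygenate mass)
  110.1x1 + 123.4x2 + 62.8x3 + 82.1x4 + 89.8x5 ≥ 136.4   (octane-barrels)
  x1, x2, x3, x4, x5 ≥ 0.
The minimum-cost mix takes nothing from toluene, isomerate, FCC naphtha — only MTBE, heavy naphtha. The energy and oxygenate mass requirements are met with equality.
So MTBE = 1.0906 barrels, heavy naphtha = 0.64386 barrels.
Cost = 191.4·1.0906 + 100.44·0.64386 = 273.4101.

$273.41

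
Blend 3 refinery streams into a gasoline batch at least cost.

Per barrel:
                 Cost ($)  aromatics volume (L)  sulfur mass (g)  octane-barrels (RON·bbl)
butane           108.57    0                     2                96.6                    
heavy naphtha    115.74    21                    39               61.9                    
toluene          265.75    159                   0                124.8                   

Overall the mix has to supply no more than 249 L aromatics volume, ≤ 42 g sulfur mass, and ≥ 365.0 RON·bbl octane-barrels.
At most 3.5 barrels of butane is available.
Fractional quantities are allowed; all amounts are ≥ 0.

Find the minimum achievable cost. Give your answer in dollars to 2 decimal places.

This is a linear program. Let x1 = barrels of butane, x2 = barrels of heavy naphtha, x3 = barrels of toluene.
Minimize 108.57x1 + 115.74x2 + 265.75x3 subject to:
  21x2 + 159x3 ≤ 249   (aromatics volume)
  2x1 + 39x2 ≤ 42   (sulfur mass)
  96.6x1 + 61.9x2 + 124.8x3 ≥ 365   (octane-barrels)
  x1 ≤ 3.5
  x1, x2, x3 ≥ 0.
The optimal basis is {butane, heavy naphtha}; toluene drops out. The octane-barrels and the butane cap requirements are met with equality.
Solving gives x1 = 3.5, x2 = 0.43457.
Hence cost = 108.57·3.5 + 115.74·0.43457 = $430.2921.

$430.29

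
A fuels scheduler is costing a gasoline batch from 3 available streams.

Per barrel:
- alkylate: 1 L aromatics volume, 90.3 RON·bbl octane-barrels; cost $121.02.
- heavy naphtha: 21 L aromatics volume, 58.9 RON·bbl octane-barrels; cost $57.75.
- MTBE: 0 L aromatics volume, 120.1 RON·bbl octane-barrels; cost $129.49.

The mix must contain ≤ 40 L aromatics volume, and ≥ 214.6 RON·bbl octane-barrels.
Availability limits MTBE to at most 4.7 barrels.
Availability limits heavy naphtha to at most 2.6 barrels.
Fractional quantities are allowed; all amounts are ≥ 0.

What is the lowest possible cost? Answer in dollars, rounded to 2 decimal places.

$220.42

Set it up as a linear program. Let x1 = barrels of alkylate, x2 = barrels of heavy naphtha, x3 = barrels of MTBE.
min 121.02x1 + 57.75x2 + 129.49x3 with:
  1x1 + 21x2 ≤ 40   (aromatics volume)
  90.3x1 + 58.9x2 + 120.1x3 ≥ 214.6   (octane-barrels)
  x3 ≤ 4.7
  x2 ≤ 2.6
  x1, x2, x3 ≥ 0.
At the optimum only heavy naphtha, MTBE are positive (alkylate = 0). Binding constraints: aromatics volume and octane-barrels.
So heavy naphtha = 1.9048 barrels, MTBE = 0.8527 barrels.
Total cost: 57.75·1.9048 + 129.49·0.8527 = 220.4183.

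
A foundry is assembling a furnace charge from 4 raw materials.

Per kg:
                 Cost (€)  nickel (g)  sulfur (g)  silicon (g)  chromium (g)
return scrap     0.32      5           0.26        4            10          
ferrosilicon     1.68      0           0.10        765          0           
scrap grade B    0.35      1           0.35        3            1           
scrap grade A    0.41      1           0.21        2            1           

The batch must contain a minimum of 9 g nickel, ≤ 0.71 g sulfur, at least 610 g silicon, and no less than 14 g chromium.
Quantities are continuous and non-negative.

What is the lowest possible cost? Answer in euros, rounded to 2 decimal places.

€1.90

Set it up as a linear program. Let x1 = kg of return scrap, x2 = kg of ferrosilicon, x3 = kg of scrap grade B, x4 = kg of scrap grade A.
Minimise 0.32x1 + 1.68x2 + 0.35x3 + 0.41x4 with:
  5x1 + 1x3 + 1x4 ≥ 9   (nickel)
  0.26x1 + 0.1x2 + 0.35x3 + 0.21x4 ≤ 0.71   (sulfur)
  4x1 + 765x2 + 3x3 + 2x4 ≥ 610   (silicon)
  10x1 + 1x3 + 1x4 ≥ 14   (chromium)
  x1, x2, x3, x4 ≥ 0.
At the optimum only return scrap, ferrosilicon are positive (scrap grade B, scrap grade A = 0). The nickel and silicon requirements are met with equality.
Solving gives x1 = 1.8, x2 = 0.788.
Cost = 0.32·1.8 + 1.68·0.788 = 1.8998.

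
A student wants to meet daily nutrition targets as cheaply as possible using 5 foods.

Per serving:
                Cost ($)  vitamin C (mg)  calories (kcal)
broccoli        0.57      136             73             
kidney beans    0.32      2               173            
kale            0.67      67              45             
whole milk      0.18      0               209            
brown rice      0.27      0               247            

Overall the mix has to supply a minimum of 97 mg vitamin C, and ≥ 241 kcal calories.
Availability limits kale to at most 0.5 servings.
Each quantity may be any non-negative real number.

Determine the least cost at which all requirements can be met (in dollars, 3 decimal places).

Set it up as a linear program. Let x1 = servings of broccoli, x2 = servings of kidney beans, x3 = servings of kale, x4 = servings of whole milk, x5 = servings of brown rice.
min 0.57x1 + 0.32x2 + 0.67x3 + 0.18x4 + 0.27x5 s.t.:
  136x1 + 2x2 + 67x3 ≥ 97   (vitamin C)
  73x1 + 173x2 + 45x3 + 209x4 + 247x5 ≥ 241   (calories)
  x3 ≤ 0.5
  x1, x2, x3, x4, x5 ≥ 0.
The cheapest feasible vertex uses only broccoli, whole milk; kidney beans, kale, brown rice are not used. The vitamin C and calories requirements are met with equality.
So broccoli = 0.7132 servings, whole milk = 0.904 servings.
Cost = 0.57·0.7132 + 0.18·0.904 = 0.56924.

$0.569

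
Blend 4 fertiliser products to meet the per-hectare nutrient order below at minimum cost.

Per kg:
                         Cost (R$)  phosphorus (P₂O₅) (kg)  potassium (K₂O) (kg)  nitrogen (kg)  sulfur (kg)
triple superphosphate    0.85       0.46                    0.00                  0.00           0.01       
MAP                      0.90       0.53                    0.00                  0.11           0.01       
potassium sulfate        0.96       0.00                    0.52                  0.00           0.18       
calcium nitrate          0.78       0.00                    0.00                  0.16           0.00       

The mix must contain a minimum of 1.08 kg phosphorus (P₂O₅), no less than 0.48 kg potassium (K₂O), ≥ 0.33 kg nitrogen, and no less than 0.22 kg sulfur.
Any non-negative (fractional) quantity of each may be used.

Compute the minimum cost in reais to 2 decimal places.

Let x1 = kg of triple superphosphate, x2 = kg of MAP, x3 = kg of potassium sulfate, x4 = kg of calcium nitrate.
Minimise 0.85x1 + 0.9x2 + 0.96x3 + 0.78x4 s.t.:
  0.46x1 + 0.53x2 ≥ 1.08   (phosphorus (P₂O₅))
  0.52x3 ≥ 0.48   (potassium (K₂O))
  0.11x2 + 0.16x4 ≥ 0.33   (nitrogen)
  0.01x1 + 0.01x2 + 0.18x3 ≥ 0.22   (sulfur)
  x1, x2, x3, x4 ≥ 0.
The minimum-cost mix takes nothing from triple superphosphate — only MAP, potassium sulfate, calcium nitrate. There the phosphorus (P₂O₅), nitrogen, sulfur constraints are tight.
Optimal quantities: MAP = 2.038 kg, potassium sulfate = 1.109 kg, calcium nitrate = 0.6616 kg.
Total cost: 0.9·2.038 + 0.96·1.109 + 0.78·0.6616 = 3.4149.

R$3.41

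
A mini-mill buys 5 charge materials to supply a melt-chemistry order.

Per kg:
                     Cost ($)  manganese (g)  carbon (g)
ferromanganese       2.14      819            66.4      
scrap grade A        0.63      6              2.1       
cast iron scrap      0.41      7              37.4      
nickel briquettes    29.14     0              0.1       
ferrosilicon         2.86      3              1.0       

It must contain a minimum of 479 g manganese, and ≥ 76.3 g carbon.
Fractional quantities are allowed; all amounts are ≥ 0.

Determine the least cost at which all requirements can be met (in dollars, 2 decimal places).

Let x1 = kg of ferromanganese, x2 = kg of scrap grade A, x3 = kg of cast iron scrap, x4 = kg of nickel briquettes, x5 = kg of ferrosilicon.
min 2.14x1 + 0.63x2 + 0.41x3 + 29.14x4 + 2.86x5 subject to:
  819x1 + 6x2 + 7x3 + 3x5 ≥ 479   (manganese)
  66.4x1 + 2.1x2 + 37.4x3 + 0.1x4 + 1x5 ≥ 76.3   (carbon)
  x1, x2, x3, x4, x5 ≥ 0.
At the optimum only ferromanganese, cast iron scrap are positive (scrap grade A, nickel briquettes, ferrosilicon = 0). There the manganese and carbon constraints are tight.
That vertex is x1 = 0.5762, x3 = 1.017.
Total cost: 2.14·0.5762 + 0.41·1.017 = 1.6500.

$1.65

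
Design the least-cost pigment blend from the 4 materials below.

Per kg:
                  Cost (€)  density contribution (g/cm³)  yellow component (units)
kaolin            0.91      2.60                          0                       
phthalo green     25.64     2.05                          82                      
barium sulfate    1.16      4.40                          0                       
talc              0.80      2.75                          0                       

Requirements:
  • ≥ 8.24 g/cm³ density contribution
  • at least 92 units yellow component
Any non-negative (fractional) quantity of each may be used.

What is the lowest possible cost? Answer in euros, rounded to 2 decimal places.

€30.33

Let x1 = kg of kaolin, x2 = kg of phthalo green, x3 = kg of barium sulfate, x4 = kg of talc.
Minimise 0.91x1 + 25.64x2 + 1.16x3 + 0.8x4 subject to:
  2.6x1 + 2.05x2 + 4.4x3 + 2.75x4 ≥ 8.24   (density contribution)
  82x2 ≥ 92   (yellow component)
  x1, x2, x3, x4 ≥ 0.
The cheapest feasible vertex uses only phthalo green, barium sulfate; kaolin, talc are not used. The density contribution and yellow component requirements are met with equality.
That vertex is x2 = 1.122, x3 = 1.35.
Cost = 25.64·1.122 + 1.16·1.35 = 30.3341.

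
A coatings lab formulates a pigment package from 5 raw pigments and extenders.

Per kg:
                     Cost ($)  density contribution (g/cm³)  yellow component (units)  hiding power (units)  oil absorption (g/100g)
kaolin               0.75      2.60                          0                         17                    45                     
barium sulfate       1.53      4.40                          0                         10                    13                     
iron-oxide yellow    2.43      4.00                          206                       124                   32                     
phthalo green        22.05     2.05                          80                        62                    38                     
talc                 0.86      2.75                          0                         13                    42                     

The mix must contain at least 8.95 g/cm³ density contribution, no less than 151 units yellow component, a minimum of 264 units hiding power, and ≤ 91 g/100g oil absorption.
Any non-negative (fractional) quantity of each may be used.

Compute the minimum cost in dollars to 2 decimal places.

Set it up as a linear program. Let x1 = kg of kaolin, x2 = kg of barium sulfate, x3 = kg of iron-oxide yellow, x4 = kg of phthalo green, x5 = kg of talc.
Minimise 0.75x1 + 1.53x2 + 2.43x3 + 22.05x4 + 0.86x5 s.t.:
  2.6x1 + 4.4x2 + 4x3 + 2.05x4 + 2.75x5 ≥ 8.95   (density contribution)
  206x3 + 80x4 ≥ 151   (yellow component)
  17x1 + 10x2 + 124x3 + 62x4 + 13x5 ≥ 264   (hiding power)
  45x1 + 13x2 + 32x3 + 38x4 + 42x5 ≤ 91   (oil absorption)
  x1, x2, x3, x4, x5 ≥ 0.
The optimal basis is {kaolin, iron-oxide yellow}; barium sulfate, phthalo green, talc drop out. Binding constraints: density contribution and hiding power.
Optimal quantities: kaolin = 0.2115 kg, iron-oxide yellow = 2.1 kg.
Objective = 0.75·0.2115 + 2.43·2.1 = 5.2616.

$5.26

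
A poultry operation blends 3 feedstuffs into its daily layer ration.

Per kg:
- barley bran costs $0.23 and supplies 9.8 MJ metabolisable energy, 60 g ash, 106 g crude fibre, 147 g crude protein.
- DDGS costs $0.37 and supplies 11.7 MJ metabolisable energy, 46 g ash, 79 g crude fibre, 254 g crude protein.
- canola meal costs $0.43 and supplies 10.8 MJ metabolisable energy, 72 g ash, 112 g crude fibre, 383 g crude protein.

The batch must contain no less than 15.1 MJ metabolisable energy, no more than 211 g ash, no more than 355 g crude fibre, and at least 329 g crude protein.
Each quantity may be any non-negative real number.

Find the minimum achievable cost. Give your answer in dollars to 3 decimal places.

Treat it as an LP. Let x1 = kg of barley bran, x2 = kg of DDGS, x3 = kg of canola meal.
Minimise 0.23x1 + 0.37x2 + 0.43x3 s.t.:
  9.8x1 + 11.7x2 + 10.8x3 ≥ 15.1   (metabolisable energy)
  60x1 + 46x2 + 72x3 ≤ 211   (ash)
  106x1 + 79x2 + 112x3 ≤ 355   (crude fibre)
  147x1 + 254x2 + 383x3 ≥ 329   (crude protein)
  x1, x2, x3 ≥ 0.
The cheapest feasible vertex uses only barley bran, canola meal; DDGS is not used. The metabolisable energy and crude protein requirements are met with equality.
That vertex is x1 = 1.03, x3 = 0.4638.
Objective = 0.23·1.03 + 0.43·0.4638 = 0.43633.

$0.436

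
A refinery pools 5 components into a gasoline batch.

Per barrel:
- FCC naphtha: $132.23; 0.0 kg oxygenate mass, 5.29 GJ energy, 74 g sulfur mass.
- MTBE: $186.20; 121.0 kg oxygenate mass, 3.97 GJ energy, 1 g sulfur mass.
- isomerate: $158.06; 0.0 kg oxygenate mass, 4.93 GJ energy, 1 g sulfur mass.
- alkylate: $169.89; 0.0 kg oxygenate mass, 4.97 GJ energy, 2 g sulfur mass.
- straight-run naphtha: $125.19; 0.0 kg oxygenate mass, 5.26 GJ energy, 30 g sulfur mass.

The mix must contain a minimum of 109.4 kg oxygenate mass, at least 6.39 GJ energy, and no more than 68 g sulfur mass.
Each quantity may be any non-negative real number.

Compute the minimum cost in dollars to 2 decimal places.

Let x1 = barrels of FCC naphtha, x2 = barrels of MTBE, x3 = barrels of isomerate, x4 = barrels of alkylate, x5 = barrels of straight-run naphtha.
Minimise 132.23x1 + 186.2x2 + 158.06x3 + 169.89x4 + 125.19x5 with:
  121x2 ≥ 109.4   (oxygenate mass)
  5.29x1 + 3.97x2 + 4.93x3 + 4.97x4 + 5.26x5 ≥ 6.39   (energy)
  74x1 + 1x2 + 1x3 + 2x4 + 30x5 ≤ 68   (sulfur mass)
  x1, x2, x3, x4, x5 ≥ 0.
The optimal basis is {MTBE, straight-run naphtha}; FCC naphtha, isomerate, alkylate drop out. There the oxygenate mass and energy constraints are tight.
That vertex is x2 = 0.90413, x5 = 0.53243.
Objective = 186.2·0.90413 + 125.19·0.53243 = 235.0039.

$235.00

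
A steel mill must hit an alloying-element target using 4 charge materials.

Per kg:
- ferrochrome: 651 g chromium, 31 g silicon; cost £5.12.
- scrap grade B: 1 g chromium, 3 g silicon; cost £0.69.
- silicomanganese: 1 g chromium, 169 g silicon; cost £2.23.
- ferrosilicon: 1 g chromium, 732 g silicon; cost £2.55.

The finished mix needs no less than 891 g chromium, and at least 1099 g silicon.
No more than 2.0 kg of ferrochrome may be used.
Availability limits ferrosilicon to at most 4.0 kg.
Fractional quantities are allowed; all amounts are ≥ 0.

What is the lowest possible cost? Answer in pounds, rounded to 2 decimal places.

£10.68

Let x1 = kg of ferrochrome, x2 = kg of scrap grade B, x3 = kg of silicomanganese, x4 = kg of ferrosilicon.
Minimize 5.12x1 + 0.69x2 + 2.23x3 + 2.55x4 with:
  651x1 + 1x2 + 1x3 + 1x4 ≥ 891   (chromium)
  31x1 + 3x2 + 169x3 + 732x4 ≥ 1099   (silicon)
  x1 ≤ 2
  x4 ≤ 4
  x1, x2, x3, x4 ≥ 0.
The optimal basis is {ferrochrome, ferrosilicon}; scrap grade B, silicomanganese drop out. There the chromium and silicon constraints are tight.
Solving gives x1 = 1.3664, x4 = 1.4435.
Cost = 5.12·1.3664 + 2.55·1.4435 = 10.6769.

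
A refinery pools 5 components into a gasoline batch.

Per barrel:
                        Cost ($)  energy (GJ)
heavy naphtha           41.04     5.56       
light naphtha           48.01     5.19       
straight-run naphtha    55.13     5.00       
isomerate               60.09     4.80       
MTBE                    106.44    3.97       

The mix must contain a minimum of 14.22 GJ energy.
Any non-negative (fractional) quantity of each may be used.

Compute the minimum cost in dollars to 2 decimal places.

Treat it as an LP. Let x1 = barrels of heavy naphtha, x2 = barrels of light naphtha, x3 = barrels of straight-run naphtha, x4 = barrels of isomerate, x5 = barrels of MTBE.
min 41.04x1 + 48.01x2 + 55.13x3 + 60.09x4 + 106.44x5 s.t.:
  5.56x1 + 5.19x2 + 5x3 + 4.8x4 + 3.97x5 ≥ 14.22   (energy)
  x1, x2, x3, x4, x5 ≥ 0.
The minimum-cost mix takes nothing from light naphtha, straight-run naphtha, isomerate, MTBE — only heavy naphtha. There the energy constraint is tight.
So heavy naphtha = 2.5576 barrels.
Objective = 41.04·2.5576 = 104.9639.

$104.96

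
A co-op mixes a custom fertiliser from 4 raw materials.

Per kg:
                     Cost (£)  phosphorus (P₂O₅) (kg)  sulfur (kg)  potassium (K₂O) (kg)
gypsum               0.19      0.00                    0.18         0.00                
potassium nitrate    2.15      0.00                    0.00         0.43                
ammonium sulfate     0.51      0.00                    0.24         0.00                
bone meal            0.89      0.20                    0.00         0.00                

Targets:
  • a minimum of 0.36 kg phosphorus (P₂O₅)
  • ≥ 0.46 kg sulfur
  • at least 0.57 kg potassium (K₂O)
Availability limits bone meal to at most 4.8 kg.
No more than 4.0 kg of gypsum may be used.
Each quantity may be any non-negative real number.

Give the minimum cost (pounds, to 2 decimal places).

Set it up as a linear program. Let x1 = kg of gypsum, x2 = kg of potassium nitrate, x3 = kg of ammonium sulfate, x4 = kg of bone meal.
Minimize 0.19x1 + 2.15x2 + 0.51x3 + 0.89x4 s.t.:
  0.2x4 ≥ 0.36   (phosphorus (P₂O₅))
  0.18x1 + 0.24x3 ≥ 0.46   (sulfur)
  0.43x2 ≥ 0.57   (potassium (K₂O))
  x4 ≤ 4.8
  x1 ≤ 4
  x1, x2, x3, x4 ≥ 0.
At the optimum only gypsum, potassium nitrate, bone meal are positive (ammonium sulfate = 0). The phosphorus (P₂O₅), sulfur, potassium (K₂O) requirements are met with equality.
So gypsum = 2.556 kg, potassium nitrate = 1.326 kg, bone meal = 1.8 kg.
Objective = 0.19·2.556 + 2.15·1.326 + 0.89·1.8 = 4.9385.

£4.94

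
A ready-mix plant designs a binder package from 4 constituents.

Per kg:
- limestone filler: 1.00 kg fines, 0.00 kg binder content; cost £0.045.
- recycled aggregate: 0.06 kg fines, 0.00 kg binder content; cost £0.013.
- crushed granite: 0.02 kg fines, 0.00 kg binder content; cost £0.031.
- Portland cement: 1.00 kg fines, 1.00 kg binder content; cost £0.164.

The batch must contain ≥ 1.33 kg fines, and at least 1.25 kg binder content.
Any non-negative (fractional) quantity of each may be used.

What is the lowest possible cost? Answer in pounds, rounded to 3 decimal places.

£0.209

This is a linear program. Let x1 = kg of limestone filler, x2 = kg of recycled aggregate, x3 = kg of crushed granite, x4 = kg of Portland cement.
Minimize 0.045x1 + 0.013x2 + 0.031x3 + 0.164x4 subject to:
  1x1 + 0.06x2 + 0.02x3 + 1x4 ≥ 1.33   (fines)
  1x4 ≥ 1.25   (binder content)
  x1, x2, x3, x4 ≥ 0.
The minimum-cost mix takes nothing from recycled aggregate, crushed granite — only limestone filler, Portland cement. There the fines and binder content constraints are tight.
Optimal quantities: limestone filler = 0.08 kg, Portland cement = 1.25 kg.
Cost = 0.045·0.08 + 0.164·1.25 = 0.20860.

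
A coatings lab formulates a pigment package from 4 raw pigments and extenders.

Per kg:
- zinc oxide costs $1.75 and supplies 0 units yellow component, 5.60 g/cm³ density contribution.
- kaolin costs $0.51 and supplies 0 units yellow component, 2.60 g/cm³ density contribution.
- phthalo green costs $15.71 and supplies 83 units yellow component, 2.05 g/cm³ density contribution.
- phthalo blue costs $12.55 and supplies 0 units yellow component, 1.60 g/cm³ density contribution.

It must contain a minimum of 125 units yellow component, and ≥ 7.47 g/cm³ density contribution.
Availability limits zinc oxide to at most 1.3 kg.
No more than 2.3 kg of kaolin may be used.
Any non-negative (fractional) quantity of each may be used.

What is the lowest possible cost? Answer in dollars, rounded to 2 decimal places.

$24.52

This is a linear program. Let x1 = kg of zinc oxide, x2 = kg of kaolin, x3 = kg of phthalo green, x4 = kg of phthalo blue.
Minimise 1.75x1 + 0.51x2 + 15.71x3 + 12.55x4 s.t.:
  83x3 ≥ 125   (yellow component)
  5.6x1 + 2.6x2 + 2.05x3 + 1.6x4 ≥ 7.47   (density contribution)
  x1 ≤ 1.3
  x2 ≤ 2.3
  x1, x2, x3, x4 ≥ 0.
The minimum-cost mix takes nothing from zinc oxide, phthalo blue — only kaolin, phthalo green. The yellow component and density contribution requirements are met with equality.
So kaolin = 1.686 kg, phthalo green = 1.506 kg.
Objective = 0.51·1.686 + 15.71·1.506 = 24.5191.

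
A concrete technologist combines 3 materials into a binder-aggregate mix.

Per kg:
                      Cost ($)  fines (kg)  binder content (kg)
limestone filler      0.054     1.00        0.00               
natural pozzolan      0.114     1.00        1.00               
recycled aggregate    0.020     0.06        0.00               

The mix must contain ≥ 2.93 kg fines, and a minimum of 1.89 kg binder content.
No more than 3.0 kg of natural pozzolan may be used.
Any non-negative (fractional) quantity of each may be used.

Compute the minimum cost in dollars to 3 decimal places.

$0.272

This is a linear program. Let x1 = kg of limestone filler, x2 = kg of natural pozzolan, x3 = kg of recycled aggregate.
Minimise 0.054x1 + 0.114x2 + 0.02x3 with:
  1x1 + 1x2 + 0.06x3 ≥ 2.93   (fines)
  1x2 ≥ 1.89   (binder content)
  x2 ≤ 3
  x1, x2, x3 ≥ 0.
The optimal basis is {limestone filler, natural pozzolan}; recycled aggregate drops out. The fines and binder content requirements are met with equality.
So limestone filler = 1.04 kg, natural pozzolan = 1.89 kg.
Total cost: 0.054·1.04 + 0.114·1.89 = 0.27162.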